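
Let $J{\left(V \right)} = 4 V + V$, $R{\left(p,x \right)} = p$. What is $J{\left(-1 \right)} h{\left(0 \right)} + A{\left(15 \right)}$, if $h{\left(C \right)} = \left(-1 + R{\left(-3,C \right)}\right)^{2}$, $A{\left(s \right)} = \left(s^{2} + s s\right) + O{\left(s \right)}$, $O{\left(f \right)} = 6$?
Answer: $376$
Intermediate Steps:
$J{\left(V \right)} = 5 V$
$A{\left(s \right)} = 6 + 2 s^{2}$ ($A{\left(s \right)} = \left(s^{2} + s s\right) + 6 = \left(s^{2} + s^{2}\right) + 6 = 2 s^{2} + 6 = 6 + 2 s^{2}$)
$h{\left(C \right)} = 16$ ($h{\left(C \right)} = \left(-1 - 3\right)^{2} = \left(-4\right)^{2} = 16$)
$J{\left(-1 \right)} h{\left(0 \right)} + A{\left(15 \right)} = 5 \left(-1\right) 16 + \left(6 + 2 \cdot 15^{2}\right) = \left(-5\right) 16 + \left(6 + 2 \cdot 225\right) = -80 + \left(6 + 450\right) = -80 + 456 = 376$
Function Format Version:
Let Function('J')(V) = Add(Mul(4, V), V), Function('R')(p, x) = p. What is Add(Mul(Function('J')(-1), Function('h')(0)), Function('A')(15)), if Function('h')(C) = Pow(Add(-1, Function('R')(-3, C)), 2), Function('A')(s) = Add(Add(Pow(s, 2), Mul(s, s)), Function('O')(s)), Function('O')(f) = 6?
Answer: 376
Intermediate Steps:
Function('J')(V) = Mul(5, V)
Function('A')(s) = Add(6, Mul(2, Pow(s, 2))) (Function('A')(s) = Add(Add(Pow(s, 2), Mul(s, s)), 6) = Add(Add(Pow(s, 2), Pow(s, 2)), 6) = Add(Mul(2, Pow(s, 2)), 6) = Add(6, Mul(2, Pow(s, 2))))
Function('h')(C) = 16 (Function('h')(C) = Pow(Add(-1, -3), 2) = Pow(-4, 2) = 16)
Add(Mul(Function('J')(-1), Function('h')(0)), Function('A')(15)) = Add(Mul(Mul(5, -1), 16), Add(6, Mul(2, Pow(15, 2)))) = Add(Mul(-5, 16), Add(6, Mul(2, 225))) = Add(-80, Add(6, 450)) = Add(-80, 456) = 376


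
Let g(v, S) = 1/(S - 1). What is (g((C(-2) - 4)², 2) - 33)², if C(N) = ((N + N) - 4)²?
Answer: 1024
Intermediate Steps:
C(N) = (-4 + 2*N)² (C(N) = (2*N - 4)² = (-4 + 2*N)²)
g(v, S) = 1/(-1 + S)
(g((C(-2) - 4)², 2) - 33)² = (1/(-1 + 2) - 33)² = (1/1 - 33)² = (1 - 33)² = (-32)² = 1024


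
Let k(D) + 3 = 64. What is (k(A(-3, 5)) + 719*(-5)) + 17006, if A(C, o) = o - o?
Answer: 13472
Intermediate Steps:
A(C, o) = 0
k(D) = 61 (k(D) = -3 + 64 = 61)
(k(A(-3, 5)) + 719*(-5)) + 17006 = (61 + 719*(-5)) + 17006 = (61 - 3595) + 17006 = -3534 + 17006 = 13472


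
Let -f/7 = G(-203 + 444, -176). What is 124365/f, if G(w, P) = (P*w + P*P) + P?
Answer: 41455/27104 ≈ 1.5295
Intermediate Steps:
G(w, P) = P + P**2 + P*w (G(w, P) = (P*w + P**2) + P = (P**2 + P*w) + P = P + P**2 + P*w)
f = 81312 (f = -(-1232)*(1 - 176 + (-203 + 444)) = -(-1232)*(1 - 176 + 241) = -(-1232)*66 = -7*(-11616) = 81312)
124365/f = 124365/81312 = 124365*(1/81312) = 41455/27104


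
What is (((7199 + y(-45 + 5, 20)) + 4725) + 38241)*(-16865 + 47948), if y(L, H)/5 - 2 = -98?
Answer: 1544358855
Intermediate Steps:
y(L, H) = -480 (y(L, H) = 10 + 5*(-98) = 10 - 490 = -480)
(((7199 + y(-45 + 5, 20)) + 4725) + 38241)*(-16865 + 47948) = (((7199 - 480) + 4725) + 38241)*(-16865 + 47948) = ((6719 + 4725) + 38241)*31083 = (11444 + 38241)*31083 = 49685*31083 = 1544358855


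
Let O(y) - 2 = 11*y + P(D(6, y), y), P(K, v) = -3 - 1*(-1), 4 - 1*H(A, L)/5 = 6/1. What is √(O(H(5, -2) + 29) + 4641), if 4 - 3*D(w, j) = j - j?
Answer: 5*√194 ≈ 69.642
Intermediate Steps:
D(w, j) = 4/3 (D(w, j) = 4/3 - (j - j)/3 = 4/3 - ⅓*0 = 4/3 + 0 = 4/3)
H(A, L) = -10 (H(A, L) = 20 - 30/1 = 20 - 30 = -10)
P(K, v) = -2 (P(K, v) = -3 + 1 = -2)
O(y) = 11*y (O(y) = 2 + (11*y - 2) = 2 + (-2 + 11*y) = 11*y)
√(O(H(5, -2) + 29) + 4641) = √(11*(-10 + 29) + 4641) = √(11*19 + 4641) = √(209 + 4641) = √4850 = 5*√194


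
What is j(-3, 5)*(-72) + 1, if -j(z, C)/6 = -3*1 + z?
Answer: -2591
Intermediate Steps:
j(z, C) = 18 - 6*z (j(z, C) = -6*(-3*1 + z) = -6*(-3 + z) = 18 - 6*z)
j(-3, 5)*(-72) + 1 = (18 - 6*(-3))*(-72) + 1 = (18 + 18)*(-72) + 1 = 36*(-72) + 1 = -2592 + 1 = -2591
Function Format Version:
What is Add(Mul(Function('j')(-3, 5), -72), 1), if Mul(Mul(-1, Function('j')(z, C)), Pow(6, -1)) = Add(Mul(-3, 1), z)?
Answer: -2591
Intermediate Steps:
Function('j')(z, C) = Add(18, Mul(-6, z)) (Function('j')(z, C) = Mul(-6, Add(Mul(-3, 1), z)) = Mul(-6, Add(-3, z)) = Add(18, Mul(-6, z)))
Add(Mul(Function('j')(-3, 5), -72), 1) = Add(Mul(Add(18, Mul(-6, -3)), -72), 1) = Add(Mul(Add(18, 18), -72), 1) = Add(Mul(36, -72), 1) = Add(-2592, 1) = -2591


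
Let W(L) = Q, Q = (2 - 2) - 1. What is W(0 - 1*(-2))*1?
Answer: -1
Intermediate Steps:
Q = -1 (Q = 0 - 1 = -1)
W(L) = -1
W(0 - 1*(-2))*1 = -1*1 = -1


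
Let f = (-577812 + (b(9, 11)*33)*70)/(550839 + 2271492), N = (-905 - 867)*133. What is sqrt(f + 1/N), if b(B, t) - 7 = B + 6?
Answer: I*sqrt(2294827542346205207383)/110859280126 ≈ 0.43212*I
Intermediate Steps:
b(B, t) = 13 + B (b(B, t) = 7 + (B + 6) = 7 + (6 + B) = 13 + B)
N = -235676 (N = -1772*133 = -235676)
f = -175664/940777 (f = (-577812 + ((13 + 9)*33)*70)/(550839 + 2271492) = (-577812 + (22*33)*70)/2822331 = (-577812 + 726*70)*(1/2822331) = (-577812 + 50820)*(1/2822331) = -526992*1/2822331 = -175664/940777 ≈ -0.18672)
sqrt(f + 1/N) = sqrt(-175664/940777 + 1/(-235676)) = sqrt(-175664/940777 - 1/235676) = sqrt(-41400729641/221718560252) = I*sqrt(2294827542346205207383)/110859280126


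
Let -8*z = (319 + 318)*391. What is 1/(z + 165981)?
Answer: 8/1078781 ≈ 7.4158e-6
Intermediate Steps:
z = -249067/8 (z = -(319 + 318)*391/8 = -637*391/8 = -⅛*249067 = -249067/8 ≈ -31133.)
1/(z + 165981) = 1/(-249067/8 + 165981) = 1/(1078781/8) = 8/1078781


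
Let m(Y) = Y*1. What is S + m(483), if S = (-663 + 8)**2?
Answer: 429508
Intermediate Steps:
m(Y) = Y
S = 429025 (S = (-655)**2 = 429025)
S + m(483) = 429025 + 483 = 429508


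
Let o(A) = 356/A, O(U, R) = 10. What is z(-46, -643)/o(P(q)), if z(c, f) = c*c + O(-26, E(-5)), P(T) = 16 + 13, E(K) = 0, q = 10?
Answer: 30827/178 ≈ 173.19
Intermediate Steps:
P(T) = 29
z(c, f) = 10 + c² (z(c, f) = c*c + 10 = c² + 10 = 10 + c²)
z(-46, -643)/o(P(q)) = (10 + (-46)²)/((356/29)) = (10 + 2116)/((356*(1/29))) = 2126/(356/29) = 2126*(29/356) = 30827/178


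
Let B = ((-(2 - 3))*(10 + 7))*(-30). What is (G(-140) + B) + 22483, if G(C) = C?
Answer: 21833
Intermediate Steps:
B = -510 (B = (-1*(-1)*17)*(-30) = (1*17)*(-30) = 17*(-30) = -510)
(G(-140) + B) + 22483 = (-140 - 510) + 22483 = -650 + 22483 = 21833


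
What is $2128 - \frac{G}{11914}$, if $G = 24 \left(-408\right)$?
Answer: $\frac{12681392}{5957} \approx 2128.8$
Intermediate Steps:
$G = -9792$
$2128 - \frac{G}{11914} = 2128 - - \frac{9792}{11914} = 2128 - \left(-9792\right) \frac{1}{11914} = 2128 - - \frac{4896}{5957} = 2128 + \frac{4896}{5957} = \frac{12681392}{5957}$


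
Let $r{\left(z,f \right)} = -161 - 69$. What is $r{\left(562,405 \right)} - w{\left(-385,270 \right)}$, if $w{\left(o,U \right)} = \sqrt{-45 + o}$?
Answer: $-230 - i \sqrt{430} \approx -230.0 - 20.736 i$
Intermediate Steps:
$r{\left(z,f \right)} = -230$
$r{\left(562,405 \right)} - w{\left(-385,270 \right)} = -230 - \sqrt{-45 - 385} = -230 - \sqrt{-430} = -230 - i \sqrt{430}$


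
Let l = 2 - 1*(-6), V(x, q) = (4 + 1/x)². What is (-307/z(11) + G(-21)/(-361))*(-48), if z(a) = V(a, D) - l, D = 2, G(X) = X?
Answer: 642617760/381577 ≈ 1684.1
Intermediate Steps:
l = 8 (l = 2 + 6 = 8)
z(a) = -8 + (1 + 4*a)²/a² (z(a) = (1 + 4*a)²/a² - 1*8 = (1 + 4*a)²/a² - 8 = -8 + (1 + 4*a)²/a²)
(-307/z(11) + G(-21)/(-361))*(-48) = (-307/(8 + 11⁻² + 8/11) - 21/(-361))*(-48) = (-307/(8 + 1/121 + 8*(1/11)) - 21*(-1/361))*(-48) = (-307/(8 + 1/121 + 8/11) + 21/361)*(-48) = (-307/1057/121 + 21/361)*(-48) = (-307*121/1057 + 21/361)*(-48) = (-37147/1057 + 21/361)*(-48) = -13387870/381577*(-48) = 642617760/381577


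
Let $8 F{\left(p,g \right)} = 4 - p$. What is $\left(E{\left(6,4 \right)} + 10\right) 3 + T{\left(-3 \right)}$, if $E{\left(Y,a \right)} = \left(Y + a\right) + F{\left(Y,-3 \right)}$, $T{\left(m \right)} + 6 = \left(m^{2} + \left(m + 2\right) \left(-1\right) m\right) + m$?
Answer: $\frac{225}{4} \approx 56.25$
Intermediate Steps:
$F{\left(p,g \right)} = \frac{1}{2} - \frac{p}{8}$ ($F{\left(p,g \right)} = \frac{4 - p}{8} = \frac{1}{2} - \frac{p}{8}$)
$T{\left(m \right)} = -6 + m + m^{2} + m \left(-2 - m\right)$ ($T{\left(m \right)} = -6 + \left(\left(m^{2} + \left(m + 2\right) \left(-1\right) m\right) + m\right) = -6 + \left(\left(m^{2} + \left(2 + m\right) \left(-1\right) m\right) + m\right) = -6 + \left(\left(m^{2} + \left(-2 - m\right) m\right) + m\right) = -6 + \left(\left(m^{2} + m \left(-2 - m\right)\right) + m\right) = -6 + \left(m + m^{2} + m \left(-2 - m\right)\right) = -6 + m + m^{2} + m \left(-2 - m\right)$)
$E{\left(Y,a \right)} = \frac{1}{2} + a + \frac{7 Y}{8}$ ($E{\left(Y,a \right)} = \left(Y + a\right) - \left(- \frac{1}{2} + \frac{Y}{8}\right) = \frac{1}{2} + a + \frac{7 Y}{8}$)
$\left(E{\left(6,4 \right)} + 10\right) 3 + T{\left(-3 \right)} = \left(\left(\frac{1}{2} + 4 + \frac{7}{8} \cdot 6\right) + 10\right) 3 - 3 = \left(\left(\frac{1}{2} + 4 + \frac{21}{4}\right) + 10\right) 3 + \left(-6 + 3\right) = \left(\frac{39}{4} + 10\right) 3 - 3 = \frac{79}{4} \cdot 3 - 3 = \frac{237}{4} - 3 = \frac{225}{4}$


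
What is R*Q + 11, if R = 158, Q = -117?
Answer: -18475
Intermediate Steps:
R*Q + 11 = 158*(-117) + 11 = -18486 + 11 = -18475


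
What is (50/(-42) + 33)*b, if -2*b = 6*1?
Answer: -668/7 ≈ -95.429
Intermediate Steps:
b = -3 ≈ -3.0000
(50/(-42) + 33)*b = (50/(-42) + 33)*(-3) = (50*(-1/42) + 33)*(-3) = (-25/21 + 33)*(-3) = (668/21)*(-3) = -668/7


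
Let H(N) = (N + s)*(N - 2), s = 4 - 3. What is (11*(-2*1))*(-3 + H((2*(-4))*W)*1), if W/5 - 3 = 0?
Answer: -319330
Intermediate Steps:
s = 1
W = 15 (W = 15 + 5*0 = 15 + 0 = 15)
H(N) = (1 + N)*(-2 + N) (H(N) = (N + 1)*(N - 2) = (1 + N)*(-2 + N))
(11*(-2*1))*(-3 + H((2*(-4))*W)*1) = (11*(-2*1))*(-3 + (-2 + ((2*(-4))*15)² - 2*(-4)*15)*1) = (11*(-2))*(-3 + (-2 + (-8*15)² - (-8)*15)*1) = -22*(-3 + (-2 + (-120)² - 1*(-120))*1) = -22*(-3 + (-2 + 14400 + 120)*1) = -22*(-3 + 14518*1) = -22*(-3 + 14518) = -22*14515 = -319330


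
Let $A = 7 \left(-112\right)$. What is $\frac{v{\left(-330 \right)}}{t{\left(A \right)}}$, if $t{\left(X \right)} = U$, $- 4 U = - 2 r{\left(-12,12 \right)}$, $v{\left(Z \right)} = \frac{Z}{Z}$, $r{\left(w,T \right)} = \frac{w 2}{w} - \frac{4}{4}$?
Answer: $2$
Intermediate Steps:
$r{\left(w,T \right)} = 1$ ($r{\left(w,T \right)} = \frac{2 w}{w} - 1 = 2 - 1 = 1$)
$v{\left(Z \right)} = 1$
$A = -784$
$U = \frac{1}{2}$ ($U = - \frac{\left(-2\right) 1}{4} = \left(- \frac{1}{4}\right) \left(-2\right) = \frac{1}{2} \approx 0.5$)
$t{\left(X \right)} = \frac{1}{2}$
$\frac{v{\left(-330 \right)}}{t{\left(A \right)}} = 1 \frac{1}{\frac{1}{2}} = 1 \cdot 2 = 2$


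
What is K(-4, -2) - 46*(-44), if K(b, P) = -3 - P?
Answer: 2023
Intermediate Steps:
K(-4, -2) - 46*(-44) = (-3 - 1*(-2)) - 46*(-44) = (-3 + 2) + 2024 = -1 + 2024 = 2023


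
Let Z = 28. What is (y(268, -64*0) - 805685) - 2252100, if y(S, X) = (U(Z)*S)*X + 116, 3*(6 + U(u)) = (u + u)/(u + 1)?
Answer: -3057669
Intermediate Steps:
U(u) = -6 + 2*u/(3*(1 + u)) (U(u) = -6 + ((u + u)/(u + 1))/3 = -6 + ((2*u)/(1 + u))/3 = -6 + (2*u/(1 + u))/3 = -6 + 2*u/(3*(1 + u)))
y(S, X) = 116 - 466*S*X/87 (y(S, X) = ((2*(-9 - 8*28)/(3*(1 + 28)))*S)*X + 116 = (((2/3)*(-9 - 224)/29)*S)*X + 116 = (((2/3)*(1/29)*(-233))*S)*X + 116 = (-466*S/87)*X + 116 = -466*S*X/87 + 116 = 116 - 466*S*X/87)
(y(268, -64*0) - 805685) - 2252100 = ((116 - 466/87*268*(-64*0)) - 805685) - 2252100 = ((116 - 466/87*268*0) - 805685) - 2252100 = ((116 + 0) - 805685) - 2252100 = (116 - 805685) - 2252100 = -805569 - 2252100 = -3057669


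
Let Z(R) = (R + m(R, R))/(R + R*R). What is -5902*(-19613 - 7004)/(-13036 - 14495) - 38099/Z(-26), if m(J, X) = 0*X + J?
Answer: 25908402157/55062 ≈ 4.7053e+5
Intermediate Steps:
m(J, X) = J (m(J, X) = 0 + J = J)
Z(R) = 2*R/(R + R²) (Z(R) = (R + R)/(R + R*R) = (2*R)/(R + R²) = 2*R/(R + R²))
-5902*(-19613 - 7004)/(-13036 - 14495) - 38099/Z(-26) = -5902*(-19613 - 7004)/(-13036 - 14495) - 38099/(2/(1 - 26)) = -5902/((-27531/(-26617))) - 38099/(2/(-25)) = -5902/((-27531*(-1/26617))) - 38099/(2*(-1/25)) = -5902/27531/26617 - 38099/(-2/25) = -5902*26617/27531 - 38099*(-25/2) = -157093534/27531 + 952475/2 = 25908402157/55062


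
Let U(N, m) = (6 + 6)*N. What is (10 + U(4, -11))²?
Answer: 3364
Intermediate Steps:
U(N, m) = 12*N
(10 + U(4, -11))² = (10 + 12*4)² = (10 + 48)² = 58² = 3364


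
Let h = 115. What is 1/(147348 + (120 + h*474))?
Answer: 1/201978 ≈ 4.9510e-6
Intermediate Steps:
1/(147348 + (120 + h*474)) = 1/(147348 + (120 + 115*474)) = 1/(147348 + (120 + 54510)) = 1/(147348 + 54630) = 1/201978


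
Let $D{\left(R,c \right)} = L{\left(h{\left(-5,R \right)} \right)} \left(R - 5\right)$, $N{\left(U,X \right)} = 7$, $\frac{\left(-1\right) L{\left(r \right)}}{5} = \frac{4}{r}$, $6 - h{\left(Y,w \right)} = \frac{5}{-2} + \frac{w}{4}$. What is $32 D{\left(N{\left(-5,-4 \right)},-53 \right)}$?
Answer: $- \frac{5120}{27} \approx -189.63$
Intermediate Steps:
$h{\left(Y,w \right)} = \frac{17}{2} - \frac{w}{4}$ ($h{\left(Y,w \right)} = 6 - \left(\frac{5}{-2} + \frac{w}{4}\right) = 6 - \left(5 \left(- \frac{1}{2}\right) + w \frac{1}{4}\right) = 6 - \left(- \frac{5}{2} + \frac{w}{4}\right) = \frac{17}{2} - \frac{w}{4}$)
$L{\left(r \right)} = - \frac{20}{r}$ ($L{\left(r \right)} = - 5 \frac{4}{r} = - \frac{20}{r}$)
$D{\left(R,c \right)} = - \frac{20 \left(-5 + R\right)}{\frac{17}{2} - \frac{R}{4}}$ ($D{\left(R,c \right)} = - \frac{20}{\frac{17}{2} - \frac{R}{4}} \left(R - 5\right) = - \frac{20}{\frac{17}{2} - \frac{R}{4}} \left(-5 + R\right) = - \frac{20 \left(-5 + R\right)}{\frac{17}{2} - \frac{R}{4}}$)
$32 D{\left(N{\left(-5,-4 \right)},-53 \right)} = 32 \frac{80 \left(-5 + 7\right)}{-34 + 7} = 32 \cdot 80 \frac{1}{-27} \cdot 2 = 32 \cdot 80 \left(- \frac{1}{27}\right) 2 = 32 \left(- \frac{160}{27}\right) = - \frac{5120}{27}$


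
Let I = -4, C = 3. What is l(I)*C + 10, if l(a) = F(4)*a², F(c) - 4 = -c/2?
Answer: 106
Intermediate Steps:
F(c) = 4 - c/2
l(a) = 2*a² (l(a) = (4 - ½*4)*a² = (4 - 2)*a² = 2*a²)
l(I)*C + 10 = (2*(-4)²)*3 + 10 = (2*16)*3 + 10 = 32*3 + 10 = 96 + 10 = 106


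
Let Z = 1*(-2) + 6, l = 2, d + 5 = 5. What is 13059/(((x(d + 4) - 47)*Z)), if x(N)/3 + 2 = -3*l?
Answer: -13059/284 ≈ -45.982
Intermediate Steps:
d = 0 (d = -5 + 5 = 0)
Z = 4 (Z = -2 + 6 = 4)
x(N) = -24 (x(N) = -6 + 3*(-3*2) = -6 + 3*(-6) = -6 - 18 = -24)
13059/(((x(d + 4) - 47)*Z)) = 13059/(((-24 - 47)*4)) = 13059/((-71*4)) = 13059/(-284) = 13059*(-1/284) = -13059/284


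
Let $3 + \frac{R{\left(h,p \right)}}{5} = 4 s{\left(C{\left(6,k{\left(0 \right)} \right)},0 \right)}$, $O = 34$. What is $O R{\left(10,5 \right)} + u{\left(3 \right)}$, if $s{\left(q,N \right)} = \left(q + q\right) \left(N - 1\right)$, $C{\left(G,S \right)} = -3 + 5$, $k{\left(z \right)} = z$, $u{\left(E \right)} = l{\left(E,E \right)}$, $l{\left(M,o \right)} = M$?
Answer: $-3227$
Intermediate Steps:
$u{\left(E \right)} = E$
$C{\left(G,S \right)} = 2$
$s{\left(q,N \right)} = 2 q \left(-1 + N\right)$
$R{\left(h,p \right)} = -95$ ($R{\left(h,p \right)} = -15 + 5 \cdot 4 \cdot 2 \cdot 2 \left(-1 + 0\right) = -15 + 5 \cdot 4 \cdot 2 \cdot 2 \left(-1\right) = -15 + 5 \cdot 4 \left(-4\right) = -15 + 5 \left(-16\right) = -15 - 80 = -95$)
$O R{\left(10,5 \right)} + u{\left(3 \right)} = 34 \left(-95\right) + 3 = -3230 + 3 = -3227$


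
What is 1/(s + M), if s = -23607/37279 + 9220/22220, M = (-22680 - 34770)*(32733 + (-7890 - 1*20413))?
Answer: -3765179/958251234448478 ≈ -3.9292e-9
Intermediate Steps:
M = -254503500 (M = -57450*(32733 + (-7890 - 20413)) = -57450*(32733 - 28303) = -57450*4430 = -254503500)
s = -821978/3765179 (s = -23607*1/37279 + 9220*(1/22220) = -23607/37279 + 461/1111 = -821978/3765179 ≈ -0.21831)
1/(s + M) = 1/(-821978/3765179 - 254503500) = 1/(-958251234448478/3765179) = -3765179/958251234448478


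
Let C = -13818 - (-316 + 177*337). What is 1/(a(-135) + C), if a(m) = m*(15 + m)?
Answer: -1/56951 ≈ -1.7559e-5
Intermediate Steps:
C = -73151 (C = -13818 - (-316 + 59649) = -13818 - 1*59333 = -13818 - 59333 = -73151)
1/(a(-135) + C) = 1/(-135*(15 - 135) - 73151) = 1/(-135*(-120) - 73151) = 1/(16200 - 73151) = 1/(-56951) = -1/56951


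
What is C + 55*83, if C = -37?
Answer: 4528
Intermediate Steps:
C + 55*83 = -37 + 55*83 = -37 + 4565 = 4528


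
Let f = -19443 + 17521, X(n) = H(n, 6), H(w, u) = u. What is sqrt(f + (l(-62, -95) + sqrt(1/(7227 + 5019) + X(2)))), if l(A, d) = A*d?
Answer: sqrt(595059199488 + 12246*sqrt(899799342))/12246 ≈ 63.011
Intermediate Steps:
X(n) = 6
f = -1922
sqrt(f + (l(-62, -95) + sqrt(1/(7227 + 5019) + X(2)))) = sqrt(-1922 + (-62*(-95) + sqrt(1/(7227 + 5019) + 6))) = sqrt(-1922 + (5890 + sqrt(1/12246 + 6))) = sqrt(-1922 + (5890 + sqrt(73477/12246))) = sqrt(-1922 + (5890 + sqrt(899799342)/12246)) = sqrt(3968 + sqrt(899799342)/12246)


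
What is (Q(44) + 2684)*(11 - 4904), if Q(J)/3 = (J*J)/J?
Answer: -13778688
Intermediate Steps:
Q(J) = 3*J (Q(J) = 3*((J*J)/J) = 3*(J²/J) = 3*J)
(Q(44) + 2684)*(11 - 4904) = (3*44 + 2684)*(11 - 4904) = (132 + 2684)*(-4893) = 2816*(-4893) = -13778688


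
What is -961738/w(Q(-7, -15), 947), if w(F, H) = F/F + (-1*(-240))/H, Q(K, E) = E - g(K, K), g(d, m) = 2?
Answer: -910765886/1187 ≈ -7.6728e+5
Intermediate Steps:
Q(K, E) = -2 + E (Q(K, E) = E - 1*2 = E - 2 = -2 + E)
w(F, H) = 1 + 240/H
-961738/w(Q(-7, -15), 947) = -961738*947/(240 + 947) = -961738/((1/947)*1187) = -961738/1187/947 = -961738*947/1187 = -910765886/1187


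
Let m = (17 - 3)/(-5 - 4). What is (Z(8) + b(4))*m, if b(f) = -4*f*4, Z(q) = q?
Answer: 784/9 ≈ 87.111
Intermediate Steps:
b(f) = -16*f
m = -14/9 (m = 14/(-9) = 14*(-⅑) = -14/9 ≈ -1.5556)
(Z(8) + b(4))*m = (8 - 16*4)*(-14/9) = (8 - 64)*(-14/9) = -56*(-14/9) = 784/9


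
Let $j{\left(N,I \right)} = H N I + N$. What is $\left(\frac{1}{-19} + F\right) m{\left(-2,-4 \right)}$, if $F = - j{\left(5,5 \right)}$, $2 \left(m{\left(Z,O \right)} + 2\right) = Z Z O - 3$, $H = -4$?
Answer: $- \frac{20746}{19} \approx -1091.9$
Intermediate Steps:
$j{\left(N,I \right)} = N - 4 I N$ ($j{\left(N,I \right)} = - 4 N I + N = - 4 I N + N = N - 4 I N$)
$m{\left(Z,O \right)} = - \frac{7}{2} + \frac{O Z^{2}}{2}$ ($m{\left(Z,O \right)} = -2 + \frac{Z Z O - 3}{2} = -2 + \frac{Z^{2} O - 3}{2} = -2 + \frac{O Z^{2} - 3}{2} = -2 + \frac{-3 + O Z^{2}}{2} = -2 + \left(- \frac{3}{2} + \frac{O Z^{2}}{2}\right) = - \frac{7}{2} + \frac{O Z^{2}}{2}$)
$F = 95$ ($F = - 5 \left(1 - 20\right) = - 5 \left(-19\right) = \left(-1\right) \left(-95\right) = 95$)
$\left(\frac{1}{-19} + F\right) m{\left(-2,-4 \right)} = \left(\frac{1}{-19} + 95\right) \left(- \frac{7}{2} + \frac{1}{2} \left(-4\right) \left(-2\right)^{2}\right) = \left(- \frac{1}{19} + 95\right) \left(- \frac{7}{2} + \frac{1}{2} \left(-4\right) 4\right) = \frac{1804 \left(- \frac{7}{2} - 8\right)}{19} = \frac{1804}{19} \left(- \frac{23}{2}\right) = - \frac{20746}{19}$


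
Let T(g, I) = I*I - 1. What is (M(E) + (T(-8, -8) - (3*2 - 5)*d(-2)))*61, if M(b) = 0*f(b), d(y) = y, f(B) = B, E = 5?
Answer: 3965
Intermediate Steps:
T(g, I) = -1 + I**2 (T(g, I) = I**2 - 1 = -1 + I**2)
M(b) = 0 (M(b) = 0*b = 0)
(M(E) + (T(-8, -8) - (3*2 - 5)*d(-2)))*61 = (0 + ((-1 + (-8)**2) - (3*2 - 5)*(-2)))*61 = (0 + ((-1 + 64) - (6 - 5)*(-2)))*61 = (0 + (63 - (-2)))*61 = (0 + (63 - 1*(-2)))*61 = (0 + (63 + 2))*61 = (0 + 65)*61 = 65*61 = 3965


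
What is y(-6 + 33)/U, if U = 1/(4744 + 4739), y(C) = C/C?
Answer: 9483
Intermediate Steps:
y(C) = 1
U = 1/9483 ≈ 0.00010545
y(-6 + 33)/U = 1/(1/9483) = 1*9483 = 9483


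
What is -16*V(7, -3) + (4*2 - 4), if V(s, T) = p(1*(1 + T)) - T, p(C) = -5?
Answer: 36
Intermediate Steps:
V(s, T) = -5 - T
-16*V(7, -3) + (4*2 - 4) = -16*(-5 - 1*(-3)) + (4*2 - 4) = -16*(-5 + 3) + (8 - 4) = -16*(-2) + 4 = 32 + 4 = 36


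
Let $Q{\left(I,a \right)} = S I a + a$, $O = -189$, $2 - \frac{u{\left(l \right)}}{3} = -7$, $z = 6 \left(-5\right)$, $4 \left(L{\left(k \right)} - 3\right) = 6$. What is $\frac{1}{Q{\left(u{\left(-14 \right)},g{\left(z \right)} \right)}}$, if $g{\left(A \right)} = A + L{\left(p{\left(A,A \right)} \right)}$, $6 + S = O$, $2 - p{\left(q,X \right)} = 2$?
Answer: $\frac{1}{134232} \approx 7.4498 \cdot 10^{-6}$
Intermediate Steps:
$p{\left(q,X \right)} = 0$ ($p{\left(q,X \right)} = 2 - 2 = 0$)
$L{\left(k \right)} = \frac{9}{2}$ ($L{\left(k \right)} = 3 + \frac{1}{4} \cdot 6 = 3 + \frac{3}{2} = \frac{9}{2}$)
$z = -30$
$u{\left(l \right)} = 27$ ($u{\left(l \right)} = 6 - -21 = 6 + 21 = 27$)
$S = -195$ ($S = -6 - 189 = -195$)
$g{\left(A \right)} = \frac{9}{2} + A$ ($g{\left(A \right)} = A + \frac{9}{2} = \frac{9}{2} + A$)
$Q{\left(I,a \right)} = a - 195 I a$ ($Q{\left(I,a \right)} = - 195 I a + a = a - 195 I a$)
$\frac{1}{Q{\left(u{\left(-14 \right)},g{\left(z \right)} \right)}} = \frac{1}{\left(\frac{9}{2} - 30\right) \left(1 - 5265\right)} = \frac{1}{\left(- \frac{51}{2}\right) \left(1 - 5265\right)} = \frac{1}{\left(- \frac{51}{2}\right) \left(-5264\right)} = \frac{1}{134232}$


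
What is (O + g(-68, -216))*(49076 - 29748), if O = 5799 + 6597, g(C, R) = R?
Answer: 235415040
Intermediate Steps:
O = 12396
(O + g(-68, -216))*(49076 - 29748) = (12396 - 216)*(49076 - 29748) = 12180*19328 = 235415040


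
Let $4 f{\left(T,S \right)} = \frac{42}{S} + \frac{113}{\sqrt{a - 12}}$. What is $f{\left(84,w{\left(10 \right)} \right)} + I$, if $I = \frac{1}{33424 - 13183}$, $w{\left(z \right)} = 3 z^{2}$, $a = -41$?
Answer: $\frac{141887}{4048200} - \frac{113 i \sqrt{53}}{212} \approx 0.035049 - 3.8804 i$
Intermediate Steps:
$I = \frac{1}{20241} \approx 4.9405 \cdot 10^{-5}$
$f{\left(T,S \right)} = \frac{21}{2 S} - \frac{113 i \sqrt{53}}{212}$ ($f{\left(T,S \right)} = \frac{\frac{42}{S} + \frac{113}{\sqrt{-41 - 12}}}{4} = \frac{\frac{42}{S} + \frac{113}{\sqrt{-53}}}{4} = \frac{\frac{42}{S} + \frac{113}{i \sqrt{53}}}{4} = \frac{\frac{42}{S} + 113 \left(- \frac{i \sqrt{53}}{53}\right)}{4} = \frac{\frac{42}{S} - \frac{113 i \sqrt{53}}{53}}{4} = \frac{21}{2 S} - \frac{113 i \sqrt{53}}{212}$)
$f{\left(84,w{\left(10 \right)} \right)} + I = \frac{2226 - 113 i 3 \cdot 10^{2} \sqrt{53}}{212 \cdot 3 \cdot 10^{2}} + \frac{1}{20241} = \frac{2226 - 113 i 3 \cdot 100 \sqrt{53}}{212 \cdot 3 \cdot 100} + \frac{1}{20241} = \frac{2226 - 113 i 300 \sqrt{53}}{212 \cdot 300} + \frac{1}{20241} = \frac{1}{212} \cdot \frac{1}{300} \left(2226 - 33900 i \sqrt{53}\right) + \frac{1}{20241} = \left(\frac{7}{200} - \frac{113 i \sqrt{53}}{212}\right) + \frac{1}{20241} = \frac{141887}{4048200} - \frac{113 i \sqrt{53}}{212}$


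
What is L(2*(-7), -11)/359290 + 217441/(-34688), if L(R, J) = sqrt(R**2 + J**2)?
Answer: -217441/34688 + sqrt(317)/359290 ≈ -6.2684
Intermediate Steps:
L(R, J) = sqrt(J**2 + R**2)
L(2*(-7), -11)/359290 + 217441/(-34688) = sqrt((-11)**2 + (2*(-7))**2)/359290 + 217441/(-34688) = sqrt(121 + (-14)**2)*(1/359290) + 217441*(-1/34688) = sqrt(121 + 196)*(1/359290) - 217441/34688 = sqrt(317)*(1/359290) - 217441/34688 = sqrt(317)/359290 - 217441/34688 = -217441/34688 + sqrt(317)/359290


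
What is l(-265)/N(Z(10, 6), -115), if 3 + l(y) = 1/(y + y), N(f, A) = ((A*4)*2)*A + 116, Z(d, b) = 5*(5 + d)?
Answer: -1591/56135480 ≈ -2.8342e-5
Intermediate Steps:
Z(d, b) = 25 + 5*d
N(f, A) = 116 + 8*A² (N(f, A) = ((4*A)*2)*A + 116 = (8*A)*A + 116 = 8*A² + 116 = 116 + 8*A²)
l(y) = -3 + 1/(2*y) (l(y) = -3 + 1/(y + y) = -3 + 1/(2*y))
l(-265)/N(Z(10, 6), -115) = (-3 + (½)/(-265))/(116 + 8*(-115)²) = (-3 + (½)*(-1/265))/(116 + 8*13225) = (-3 - 1/530)/(116 + 105800) = -1591/530/105916 = -1591/530*1/105916 = -1591/56135480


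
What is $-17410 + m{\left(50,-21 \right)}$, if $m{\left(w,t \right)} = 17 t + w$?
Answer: $-17717$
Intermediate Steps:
$m{\left(w,t \right)} = w + 17 t$
$-17410 + m{\left(50,-21 \right)} = -17410 + \left(50 + 17 \left(-21\right)\right) = -17410 + \left(50 - 357\right) = -17410 - 307 = -17717$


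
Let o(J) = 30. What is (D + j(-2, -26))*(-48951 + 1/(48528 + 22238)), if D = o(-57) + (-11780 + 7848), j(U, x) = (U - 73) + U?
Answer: 13783520464235/70766 ≈ 1.9478e+8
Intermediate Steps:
j(U, x) = -73 + 2*U (j(U, x) = (-73 + U) + U = -73 + 2*U)
D = -3902 (D = 30 + (-11780 + 7848) = 30 - 3932 = -3902)
(D + j(-2, -26))*(-48951 + 1/(48528 + 22238)) = (-3902 + (-73 + 2*(-2)))*(-48951 + 1/(48528 + 22238)) = (-3902 + (-73 - 4))*(-48951 + 1/70766) = (-3902 - 77)*(-48951 + 1/70766) = -3979*(-3464066465/70766) = 13783520464235/70766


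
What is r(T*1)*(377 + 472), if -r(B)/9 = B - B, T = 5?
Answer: 0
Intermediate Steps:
r(B) = 0 (r(B) = -9*(B - B) = -9*0 = 0)
r(T*1)*(377 + 472) = 0*(377 + 472) = 0*849 = 0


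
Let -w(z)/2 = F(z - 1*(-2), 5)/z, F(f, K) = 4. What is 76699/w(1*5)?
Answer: -383495/8 ≈ -47937.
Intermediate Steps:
w(z) = -8/z
76699/w(1*5) = 76699/((-8/(1*5))) = 76699/((-8/5)) = 76699/((-8*⅕)) = 76699/(-8/5) = 76699*(-5/8) = -383495/8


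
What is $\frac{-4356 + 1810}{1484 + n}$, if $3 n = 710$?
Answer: $- \frac{3819}{2581} \approx -1.4797$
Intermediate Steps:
$n = \frac{710}{3}$ ($n = \frac{1}{3} \cdot 710 = \frac{710}{3} \approx 236.67$)
$\frac{-4356 + 1810}{1484 + n} = \frac{-4356 + 1810}{1484 + \frac{710}{3}} = - \frac{2546}{\frac{5162}{3}} = \left(-2546\right) \frac{3}{5162} = - \frac{3819}{2581}$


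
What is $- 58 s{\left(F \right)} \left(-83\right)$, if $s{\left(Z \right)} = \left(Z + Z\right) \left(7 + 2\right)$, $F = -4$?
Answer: $-346608$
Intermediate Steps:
$s{\left(Z \right)} = 18 Z$ ($s{\left(Z \right)} = 2 Z 9 = 18 Z$)
$- 58 s{\left(F \right)} \left(-83\right) = - 58 \cdot 18 \left(-4\right) \left(-83\right) = \left(-58\right) \left(-72\right) \left(-83\right) = 4176 \left(-83\right) = -346608$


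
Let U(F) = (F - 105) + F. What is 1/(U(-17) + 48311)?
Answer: 1/48172 ≈ 2.0759e-5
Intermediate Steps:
U(F) = -105 + 2*F (U(F) = (-105 + F) + F = -105 + 2*F)
1/(U(-17) + 48311) = 1/((-105 + 2*(-17)) + 48311) = 1/((-105 - 34) + 48311) = 1/(-139 + 48311) = 1/48172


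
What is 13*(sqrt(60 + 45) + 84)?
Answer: 1092 + 13*sqrt(105) ≈ 1225.2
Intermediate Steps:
13*(sqrt(60 + 45) + 84) = 13*(sqrt(105) + 84) = 13*(84 + sqrt(105)) = 1092 + 13*sqrt(105)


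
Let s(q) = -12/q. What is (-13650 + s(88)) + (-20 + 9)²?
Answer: -297641/22 ≈ -13529.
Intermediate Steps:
(-13650 + s(88)) + (-20 + 9)² = (-13650 - 12/88) + (-20 + 9)² = (-13650 - 12*1/88) + (-11)² = (-13650 - 3/22) + 121 = -300303/22 + 121 = -297641/22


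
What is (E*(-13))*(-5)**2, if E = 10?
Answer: -3250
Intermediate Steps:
(E*(-13))*(-5)**2 = (10*(-13))*(-5)**2 = -130*25 = -3250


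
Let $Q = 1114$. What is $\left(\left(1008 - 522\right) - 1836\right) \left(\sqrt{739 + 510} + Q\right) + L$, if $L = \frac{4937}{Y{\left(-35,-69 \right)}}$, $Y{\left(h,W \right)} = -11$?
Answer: $- \frac{16547837}{11} - 1350 \sqrt{1249} \approx -1.5521 \cdot 10^{6}$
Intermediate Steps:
$L = - \frac{4937}{11}$ ($L = \frac{4937}{-11} = 4937 \left(- \frac{1}{11}\right) = - \frac{4937}{11} \approx -448.82$)
$\left(\left(1008 - 522\right) - 1836\right) \left(\sqrt{739 + 510} + Q\right) + L = \left(\left(1008 - 522\right) - 1836\right) \left(\sqrt{739 + 510} + 1114\right) - \frac{4937}{11} = \left(\left(1008 - 522\right) - 1836\right) \left(\sqrt{1249} + 1114\right) - \frac{4937}{11} = \left(486 - 1836\right) \left(1114 + \sqrt{1249}\right) - \frac{4937}{11} = - 1350 \left(1114 + \sqrt{1249}\right) - \frac{4937}{11} = \left(-1503900 - 1350 \sqrt{1249}\right) - \frac{4937}{11} = - \frac{16547837}{11} - 1350 \sqrt{1249}$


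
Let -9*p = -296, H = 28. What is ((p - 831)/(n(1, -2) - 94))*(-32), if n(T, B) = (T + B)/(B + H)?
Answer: -5976256/22005 ≈ -271.59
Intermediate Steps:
p = 296/9 (p = -⅑*(-296) = 296/9 ≈ 32.889)
n(T, B) = (B + T)/(28 + B) (n(T, B) = (T + B)/(B + 28) = (B + T)/(28 + B))
((p - 831)/(n(1, -2) - 94))*(-32) = ((296/9 - 831)/((-2 + 1)/(28 - 2) - 94))*(-32) = -7183/(9*(-1/26 - 94))*(-32) = -7183/(9*(-2445/26))*(-32) = -7183/9*(-26/2445)*(-32) = (186758/22005)*(-32) = -5976256/22005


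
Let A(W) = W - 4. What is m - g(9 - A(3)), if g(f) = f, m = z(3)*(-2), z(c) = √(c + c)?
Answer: -10 - 2*√6 ≈ -14.899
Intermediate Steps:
z(c) = √2*√c (z(c) = √(2*c) = √2*√c)
A(W) = -4 + W
m = -2*√6 (m = (√2*√3)*(-2) = √6*(-2) = -2*√6 ≈ -4.8990)
m - g(9 - A(3)) = -2*√6 - (9 - (-4 + 3)) = -2*√6 - (9 - 1*(-1)) = -2*√6 - (9 + 1) = -2*√6 - 1*10 = -2*√6 - 10 = -10 - 2*√6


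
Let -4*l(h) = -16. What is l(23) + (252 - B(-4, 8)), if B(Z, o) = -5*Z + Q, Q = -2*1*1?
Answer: 238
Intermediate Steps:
Q = -2 (Q = -2*1 = -2)
l(h) = 4 (l(h) = -¼*(-16) = 4)
B(Z, o) = -2 - 5*Z (B(Z, o) = -5*Z - 2 = -2 - 5*Z)
l(23) + (252 - B(-4, 8)) = 4 + (252 - (-2 - 5*(-4))) = 4 + (252 - (-2 + 20)) = 4 + (252 - 1*18) = 4 + (252 - 18) = 4 + 234 = 238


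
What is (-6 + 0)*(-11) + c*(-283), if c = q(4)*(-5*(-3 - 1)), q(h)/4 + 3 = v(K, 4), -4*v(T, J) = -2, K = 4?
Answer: 56666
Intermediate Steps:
v(T, J) = ½ (v(T, J) = -¼*(-2) = ½)
q(h) = -10 (q(h) = -12 + 4*(½) = -12 + 2 = -10)
c = -200 (c = -(-50)*(-3 - 1) = -(-50)*(-4) = -10*20 = -200)
(-6 + 0)*(-11) + c*(-283) = (-6 + 0)*(-11) - 200*(-283) = -6*(-11) + 56600 = 66 + 56600 = 56666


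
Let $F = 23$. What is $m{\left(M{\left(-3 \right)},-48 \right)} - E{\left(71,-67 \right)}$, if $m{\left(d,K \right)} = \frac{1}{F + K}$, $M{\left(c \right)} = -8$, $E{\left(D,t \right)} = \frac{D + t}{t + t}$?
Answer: $- \frac{17}{1675} \approx -0.010149$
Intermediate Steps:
$E{\left(D,t \right)} = \frac{D + t}{2 t}$
$m{\left(d,K \right)} = \frac{1}{23 + K}$
$m{\left(M{\left(-3 \right)},-48 \right)} - E{\left(71,-67 \right)} = \frac{1}{23 - 48} - \frac{71 - 67}{2 \left(-67\right)} = \frac{1}{-25} - \frac{1}{2} \left(- \frac{1}{67}\right) 4 = - \frac{1}{25} - - \frac{2}{67} = - \frac{1}{25} + \frac{2}{67} = - \frac{17}{1675}$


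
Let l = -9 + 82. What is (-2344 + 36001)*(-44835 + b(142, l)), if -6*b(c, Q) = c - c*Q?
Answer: -1451660067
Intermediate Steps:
l = 73
b(c, Q) = -c/6 + Q*c/6 (b(c, Q) = -(c - c*Q)/6 = -(c - Q*c)/6 = -c/6 + Q*c/6)
(-2344 + 36001)*(-44835 + b(142, l)) = (-2344 + 36001)*(-44835 + (1/6)*142*(-1 + 73)) = 33657*(-44835 + (1/6)*142*72) = 33657*(-44835 + 1704) = 33657*(-43131) = -1451660067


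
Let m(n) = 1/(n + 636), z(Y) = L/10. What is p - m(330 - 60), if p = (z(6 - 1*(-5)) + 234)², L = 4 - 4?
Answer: 49608935/906 ≈ 54756.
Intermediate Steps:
L = 0
z(Y) = 0 (z(Y) = 0/10 = 0*(⅒) = 0)
m(n) = 1/(636 + n)
p = 54756 (p = (0 + 234)² = 234² = 54756)
p - m(330 - 60) = 54756 - 1/(636 + (330 - 60)) = 54756 - 1/(636 + 270) = 54756 - 1/906 = 49608935/906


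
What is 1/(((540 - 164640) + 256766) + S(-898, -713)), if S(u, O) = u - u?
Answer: 1/92666 ≈ 1.0791e-5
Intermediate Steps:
S(u, O) = 0
1/(((540 - 164640) + 256766) + S(-898, -713)) = 1/(((540 - 164640) + 256766) + 0) = 1/((-164100 + 256766) + 0) = 1/(92666 + 0) = 1/92666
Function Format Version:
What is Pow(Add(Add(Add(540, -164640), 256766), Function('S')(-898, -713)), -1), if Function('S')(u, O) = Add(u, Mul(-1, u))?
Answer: Rational(1, 92666) ≈ 1.0791e-5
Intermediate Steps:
Function('S')(u, O) = 0
Pow(Add(Add(Add(540, -164640), 256766), Function('S')(-898, -713)), -1) = Pow(Add(Add(Add(540, -164640), 256766), 0), -1) = Pow(Add(Add(-164100, 256766), 0), -1) = Pow(Add(92666, 0), -1) = Pow(92666, -1) = Rational(1, 92666)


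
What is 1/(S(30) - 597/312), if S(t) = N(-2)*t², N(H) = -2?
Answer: -104/187399 ≈ -0.00055497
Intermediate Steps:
S(t) = -2*t²
1/(S(30) - 597/312) = 1/(-2*30² - 597/312) = 1/(-2*900 - 597*1/312) = 1/(-1800 - 199/104) = 1/(-187399/104) = -104/187399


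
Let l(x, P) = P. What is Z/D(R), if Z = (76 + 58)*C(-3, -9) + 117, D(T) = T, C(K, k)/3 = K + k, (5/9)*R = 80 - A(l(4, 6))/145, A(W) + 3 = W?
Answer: -379175/11597 ≈ -32.696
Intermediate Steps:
A(W) = -3 + W
R = 104373/725 (R = 9*(80 - (-3 + 6)/145)/5 = 9*(80 - 3/145)/5 = (9/5)*(11597/145) = 104373/725 ≈ 143.96)
C(K, k) = 3*K + 3*k (C(K, k) = 3*(K + k) = 3*K + 3*k)
Z = -4707 (Z = (76 + 58)*(3*(-3) + 3*(-9)) + 117 = 134*(-9 - 27) + 117 = 134*(-36) + 117 = -4824 + 117 = -4707)
Z/D(R) = -4707/104373/725 = -4707*725/104373 = -379175/11597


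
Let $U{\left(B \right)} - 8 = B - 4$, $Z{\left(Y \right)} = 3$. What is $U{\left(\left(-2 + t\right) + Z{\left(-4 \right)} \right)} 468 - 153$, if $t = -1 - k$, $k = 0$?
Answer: $1719$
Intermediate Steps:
$t = -1$ ($t = -1 - 0 = -1 + 0 = -1$)
$U{\left(B \right)} = 4 + B$ ($U{\left(B \right)} = 8 + \left(B - 4\right) = 8 + \left(-4 + B\right) = 4 + B$)
$U{\left(\left(-2 + t\right) + Z{\left(-4 \right)} \right)} 468 - 153 = \left(4 + \left(\left(-2 - 1\right) + 3\right)\right) 468 - 153 = \left(4 + \left(-3 + 3\right)\right) 468 - 153 = \left(4 + 0\right) 468 - 153 = 4 \cdot 468 - 153 = 1872 - 153 = 1719$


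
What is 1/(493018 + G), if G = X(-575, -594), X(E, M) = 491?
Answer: 1/493509 ≈ 2.0263e-6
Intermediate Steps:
G = 491
1/(493018 + G) = 1/(493018 + 491) = 1/493509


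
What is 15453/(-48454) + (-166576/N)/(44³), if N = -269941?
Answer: -1586287139347/4974031124524 ≈ -0.31891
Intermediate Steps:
15453/(-48454) + (-166576/N)/(44³) = 15453/(-48454) + (-166576/(-269941))/(44³) = 15453*(-1/48454) - 166576*(-1/269941)/85184 = -15453/48454 + (166576/269941)*(1/85184) = -15453/48454 + 10411/1437165884 = -1586287139347/4974031124524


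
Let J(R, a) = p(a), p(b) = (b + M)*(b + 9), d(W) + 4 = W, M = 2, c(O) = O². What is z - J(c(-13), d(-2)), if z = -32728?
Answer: -32716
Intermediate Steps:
d(W) = -4 + W
p(b) = (2 + b)*(9 + b) (p(b) = (b + 2)*(b + 9) = (2 + b)*(9 + b))
J(R, a) = 18 + a² + 11*a
z - J(c(-13), d(-2)) = -32728 - (18 + (-4 - 2)² + 11*(-4 - 2)) = -32728 - (18 + (-6)² + 11*(-6)) = -32728 - (18 + 36 - 66) = -32728 - 1*(-12) = -32728 + 12 = -32716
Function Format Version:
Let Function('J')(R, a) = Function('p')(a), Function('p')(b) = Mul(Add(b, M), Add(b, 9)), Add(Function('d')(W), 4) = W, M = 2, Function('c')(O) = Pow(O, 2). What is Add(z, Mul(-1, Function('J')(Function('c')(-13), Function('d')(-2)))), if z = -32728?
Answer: -32716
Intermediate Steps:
Function('d')(W) = Add(-4, W)
Function('p')(b) = Mul(Add(2, b), Add(9, b)) (Function('p')(b) = Mul(Add(b, 2), Add(b, 9)) = Mul(Add(2, b), Add(9, b)))
Function('J')(R, a) = Add(18, Pow(a, 2), Mul(11, a))
Add(z, Mul(-1, Function('J')(Function('c')(-13), Function('d')(-2)))) = Add(-32728, Mul(-1, Add(18, Pow(Add(-4, -2), 2), Mul(11, Add(-4, -2))))) = Add(-32728, Mul(-1, Add(18, Pow(-6, 2), Mul(11, -6)))) = Add(-32728, Mul(-1, Add(18, 36, -66))) = Add(-32728, Mul(-1, -12)) = Add(-32728, 12) = -32716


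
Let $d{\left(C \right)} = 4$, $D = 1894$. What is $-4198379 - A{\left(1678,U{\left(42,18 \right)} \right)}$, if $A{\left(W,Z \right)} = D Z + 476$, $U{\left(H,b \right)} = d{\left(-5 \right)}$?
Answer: $-4206431$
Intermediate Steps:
$U{\left(H,b \right)} = 4$
$A{\left(W,Z \right)} = 476 + 1894 Z$ ($A{\left(W,Z \right)} = 1894 Z + 476 = 476 + 1894 Z$)
$-4198379 - A{\left(1678,U{\left(42,18 \right)} \right)} = -4198379 - \left(476 + 1894 \cdot 4\right) = -4198379 - \left(476 + 7576\right) = -4198379 - 8052 = -4206431$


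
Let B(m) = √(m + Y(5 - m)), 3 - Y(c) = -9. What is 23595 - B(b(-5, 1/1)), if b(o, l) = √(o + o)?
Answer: 23595 - √(12 + I*√10) ≈ 23592.0 - 0.45259*I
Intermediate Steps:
Y(c) = 12 (Y(c) = 3 - 1*(-9) = 3 + 9 = 12)
b(o, l) = √2*√o (b(o, l) = √(2*o) = √2*√o)
B(m) = √(12 + m) (B(m) = √(m + 12) = √(12 + m))
23595 - B(b(-5, 1/1)) = 23595 - √(12 + √2*√(-5)) = 23595 - √(12 + √2*(I*√5)) = 23595 - √(12 + I*√10)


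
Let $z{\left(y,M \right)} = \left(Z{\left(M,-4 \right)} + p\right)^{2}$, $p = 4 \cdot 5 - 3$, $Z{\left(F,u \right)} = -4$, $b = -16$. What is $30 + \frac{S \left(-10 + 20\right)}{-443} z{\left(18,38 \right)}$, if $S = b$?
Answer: $\frac{40330}{443} \approx 91.038$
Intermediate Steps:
$S = -16$
$p = 17$ ($p = 20 - 3 = 17$)
$z{\left(y,M \right)} = 169$ ($z{\left(y,M \right)} = \left(-4 + 17\right)^{2} = 13^{2} = 169$)
$30 + \frac{S \left(-10 + 20\right)}{-443} z{\left(18,38 \right)} = 30 + \frac{\left(-16\right) \left(-10 + 20\right)}{-443} \cdot 169 = 30 + \left(-16\right) 10 \left(- \frac{1}{443}\right) 169 = 30 + \left(-160\right) \left(- \frac{1}{443}\right) 169 = 30 + \frac{160}{443} \cdot 169 = 30 + \frac{27040}{443} = \frac{40330}{443}$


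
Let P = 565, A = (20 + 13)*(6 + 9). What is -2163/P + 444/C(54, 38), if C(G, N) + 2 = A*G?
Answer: -14390451/3775330 ≈ -3.8117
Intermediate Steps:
A = 495 (A = 33*15 = 495)
C(G, N) = -2 + 495*G
-2163/P + 444/C(54, 38) = -2163/565 + 444/(-2 + 495*54) = -2163*1/565 + 444/(-2 + 26730) = -2163/565 + 444/26728 = -2163/565 + 444*(1/26728) = -2163/565 + 111/6682 = -14390451/3775330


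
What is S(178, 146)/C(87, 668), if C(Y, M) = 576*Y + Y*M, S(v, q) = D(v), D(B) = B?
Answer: 89/54114 ≈ 0.0016447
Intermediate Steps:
S(v, q) = v
C(Y, M) = 576*Y + M*Y
S(178, 146)/C(87, 668) = 178/((87*(576 + 668))) = 178/((87*1244)) = 178/108228 = 178*(1/108228) = 89/54114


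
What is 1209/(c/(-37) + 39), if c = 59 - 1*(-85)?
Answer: 14911/433 ≈ 34.436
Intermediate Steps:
c = 144 (c = 59 + 85 = 144)
1209/(c/(-37) + 39) = 1209/(144/(-37) + 39) = 1209/(144*(-1/37) + 39) = 1209/(-144/37 + 39) = 1209/(1299/37) = 1209*(37/1299) = 14911/433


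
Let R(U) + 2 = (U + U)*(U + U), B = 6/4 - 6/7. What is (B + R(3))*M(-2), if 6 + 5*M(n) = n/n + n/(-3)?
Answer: -1261/42 ≈ -30.024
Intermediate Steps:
M(n) = -1 - n/15 (M(n) = -6/5 + (n/n + n/(-3))/5 = -6/5 + (1 + n*(-⅓))/5 = -6/5 + (1 - n/3)/5 = -6/5 + (⅕ - n/15) = -1 - n/15)
B = 9/14 (B = 6*(¼) - 6*⅐ = 3/2 - 6/7 = 9/14 ≈ 0.64286)
R(U) = -2 + 4*U² (R(U) = -2 + (U + U)*(U + U) = -2 + (2*U)*(2*U) = -2 + 4*U²)
(B + R(3))*M(-2) = (9/14 + (-2 + 4*3²))*(-1 - 1/15*(-2)) = (9/14 + (-2 + 4*9))*(-1 + 2/15) = (9/14 + (-2 + 36))*(-13/15) = (9/14 + 34)*(-13/15) = (485/14)*(-13/15) = -1261/42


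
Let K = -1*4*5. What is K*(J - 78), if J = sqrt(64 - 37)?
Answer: 1560 - 60*sqrt(3) ≈ 1456.1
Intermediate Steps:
J = 3*sqrt(3) (J = sqrt(27) = 3*sqrt(3) ≈ 5.1962)
K = -20 (K = -4*5 = -20)
K*(J - 78) = -20*(3*sqrt(3) - 78) = -20*(-78 + 3*sqrt(3)) = 1560 - 60*sqrt(3)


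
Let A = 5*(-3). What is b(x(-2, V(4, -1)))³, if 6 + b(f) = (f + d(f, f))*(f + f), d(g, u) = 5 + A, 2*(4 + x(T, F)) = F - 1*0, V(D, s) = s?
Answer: 15438249/8 ≈ 1.9298e+6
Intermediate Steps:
x(T, F) = -4 + F/2 (x(T, F) = -4 + (F - 1*0)/2 = -4 + (F + 0)/2 = -4 + F/2)
A = -15
d(g, u) = -10 (d(g, u) = 5 - 15 = -10)
b(f) = -6 + 2*f*(-10 + f) (b(f) = -6 + (f - 10)*(f + f) = -6 + (-10 + f)*(2*f) = -6 + 2*f*(-10 + f))
b(x(-2, V(4, -1)))³ = (-6 - 20*(-4 + (½)*(-1)) + 2*(-4 + (½)*(-1))²)³ = (-6 - 20*(-4 - ½) + 2*(-4 - ½)²)³ = (-6 - 20*(-9/2) + 2*(-9/2)²)³ = (-6 + 90 + 2*(81/4))³ = (-6 + 90 + 81/2)³ = (249/2)³ = 15438249/8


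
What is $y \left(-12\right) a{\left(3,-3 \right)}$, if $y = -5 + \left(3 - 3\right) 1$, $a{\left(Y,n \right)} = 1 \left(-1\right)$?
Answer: $-60$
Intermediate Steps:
$a{\left(Y,n \right)} = -1$
$y = -5$ ($y = -5 + 0 \cdot 1 = -5 + 0 = -5$)
$y \left(-12\right) a{\left(3,-3 \right)} = \left(-5\right) \left(-12\right) \left(-1\right) = 60 \left(-1\right) = -60$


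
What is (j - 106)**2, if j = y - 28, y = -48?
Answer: 33124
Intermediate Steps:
j = -76 (j = -48 - 28 = -76)
(j - 106)**2 = (-76 - 106)**2 = (-182)**2 = 33124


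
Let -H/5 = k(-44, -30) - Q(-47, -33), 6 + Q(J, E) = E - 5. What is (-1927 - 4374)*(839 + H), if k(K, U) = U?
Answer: -4845469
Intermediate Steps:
Q(J, E) = -11 + E (Q(J, E) = -6 + (E - 5) = -6 + (-5 + E) = -11 + E)
H = -70 (H = -5*(-30 - (-11 - 33)) = -5*(-30 - 1*(-44)) = -5*(-30 + 44) = -5*14 = -70)
(-1927 - 4374)*(839 + H) = (-1927 - 4374)*(839 - 70) = -6301*769 = -4845469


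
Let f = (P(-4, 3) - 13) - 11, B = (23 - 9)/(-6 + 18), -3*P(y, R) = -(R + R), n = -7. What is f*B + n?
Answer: -98/3 ≈ -32.667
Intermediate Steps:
P(y, R) = 2*R/3 (P(y, R) = -(-1)*(R + R)/3 = -(-1)*2*R/3 = -(-2)*R/3 = 2*R/3)
B = 7/6 (B = 14/12 = 14*(1/12) = 7/6 ≈ 1.1667)
f = -22 (f = ((2/3)*3 - 13) - 11 = (2 - 13) - 11 = -11 - 11 = -22)
f*B + n = -22*7/6 - 7 = -77/3 - 7 = -98/3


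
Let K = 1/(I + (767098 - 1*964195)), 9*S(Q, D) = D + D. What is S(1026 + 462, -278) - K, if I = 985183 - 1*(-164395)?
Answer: -529579445/8572329 ≈ -61.778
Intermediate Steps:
S(Q, D) = 2*D/9 (S(Q, D) = (D + D)/9 = (2*D)/9 = 2*D/9)
I = 1149578 (I = 985183 + 164395 = 1149578)
K = 1/952481 (K = 1/(1149578 + (767098 - 1*964195)) = 1/(1149578 + (767098 - 964195)) = 1/(1149578 - 197097) = 1/952481 ≈ 1.0499e-6)
S(1026 + 462, -278) - K = (2/9)*(-278) - 1*1/952481 = -556/9 - 1/952481 = -529579445/8572329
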